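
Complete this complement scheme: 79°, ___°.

259°

The complement sits 180° across the wheel.
The full set through 79° is {79°, 259°}.
Given {79°}, the missing hue is 259°.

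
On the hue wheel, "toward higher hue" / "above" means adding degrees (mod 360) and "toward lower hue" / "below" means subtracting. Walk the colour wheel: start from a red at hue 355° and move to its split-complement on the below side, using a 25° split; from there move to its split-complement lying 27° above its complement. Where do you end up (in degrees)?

357°

355 + 155 = 510 → 510 − 360 = 150°   (split-comp 25° ↓)
150 + 207 = 357°   (split-comp 27° ↑)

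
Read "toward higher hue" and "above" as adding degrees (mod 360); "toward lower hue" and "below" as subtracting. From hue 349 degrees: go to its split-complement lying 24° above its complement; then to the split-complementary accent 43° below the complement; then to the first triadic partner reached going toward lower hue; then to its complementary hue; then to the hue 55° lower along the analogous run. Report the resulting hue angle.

335°

349 + 204 = 553 → 553 − 360 = 193°   (split-comp 24° ↑)
193 + 137 = 330°   (split-comp 43° ↓)
330 − 120 = 210°   (triadic ↓)
210 + 180 = 390 → 390 − 360 = 30°   (complement)
30 − 55 = -25 → -25 + 360 = 335°   (analog 55° ↓)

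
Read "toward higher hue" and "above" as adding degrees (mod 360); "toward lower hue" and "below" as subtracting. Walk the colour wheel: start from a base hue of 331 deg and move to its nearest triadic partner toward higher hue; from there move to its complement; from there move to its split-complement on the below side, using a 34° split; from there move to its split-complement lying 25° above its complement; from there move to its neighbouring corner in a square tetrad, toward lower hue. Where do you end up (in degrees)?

172°

+120° (triadic ↑): 331 + 120 = 451 → 451 − 360 = 91°
+180° (complement): 91 + 180 = 271°
+146° (split-comp 34° ↓): 271 + 146 = 417 → 417 − 360 = 57°
+205° (split-comp 25° ↑): 57 + 205 = 262°
−90° (square ↓): 262 − 90 = 172°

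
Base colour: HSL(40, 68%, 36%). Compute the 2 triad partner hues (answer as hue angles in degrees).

160° and 280°

A triad places three hues 120° apart.
40 + 120 = 160°
40 + 240 = 280°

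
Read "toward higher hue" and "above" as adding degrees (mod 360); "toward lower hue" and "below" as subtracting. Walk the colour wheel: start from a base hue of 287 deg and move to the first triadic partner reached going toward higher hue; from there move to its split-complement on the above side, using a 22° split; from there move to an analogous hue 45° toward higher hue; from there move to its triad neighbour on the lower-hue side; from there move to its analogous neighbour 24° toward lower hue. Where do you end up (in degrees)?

150°

triadic ↑ +120°: 287 + 120 = 407 → 407 − 360 = 47°
split-comp 22° ↑ +202°: 47 + 202 = 249°
analog 45° ↑ +45°: 249 + 45 = 294°
triadic ↓ −120°: 294 − 120 = 174°
analog 24° ↓ −24°: 174 − 24 = 150°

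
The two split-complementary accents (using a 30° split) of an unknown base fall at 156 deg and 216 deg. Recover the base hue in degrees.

6°

The accents sit 30° either side of the complement, so the complement is their short-arc midpoint on the wheel.
Short-arc midpoint of 156° and 216°: 186°.
Base is 180° from the complement: 186 − 180 = 6°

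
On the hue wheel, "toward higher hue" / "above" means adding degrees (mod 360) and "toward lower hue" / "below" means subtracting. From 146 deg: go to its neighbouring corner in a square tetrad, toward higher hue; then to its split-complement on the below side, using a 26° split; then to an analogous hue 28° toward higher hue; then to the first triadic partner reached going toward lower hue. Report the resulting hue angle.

298°

146 + 90 = 236°   (square ↑)
236 + 154 = 390 → 390 − 360 = 30°   (split-comp 26° ↓)
30 + 28 = 58°   (analog 28° ↑)
58 − 120 = -62 → -62 + 360 = 298°   (triadic ↓)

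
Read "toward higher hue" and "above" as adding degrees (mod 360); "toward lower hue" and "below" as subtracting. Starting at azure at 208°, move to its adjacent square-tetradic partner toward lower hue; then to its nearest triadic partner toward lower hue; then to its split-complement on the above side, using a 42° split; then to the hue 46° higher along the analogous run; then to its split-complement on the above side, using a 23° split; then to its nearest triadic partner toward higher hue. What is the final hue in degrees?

229°

208 − 90 = 118°   (square ↓)
118 − 120 = -2 → -2 + 360 = 358°   (triadic ↓)
358 + 222 = 580 → 580 − 360 = 220°   (split-comp 42° ↑)
220 + 46 = 266°   (analog 46° ↑)
266 + 203 = 469 → 469 − 360 = 109°   (split-comp 23° ↑)
109 + 120 = 229°   (triadic ↑)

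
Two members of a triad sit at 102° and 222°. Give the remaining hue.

342°

A triad spaces three hues 120° apart.
The full set is {102°, 222°, 342°}.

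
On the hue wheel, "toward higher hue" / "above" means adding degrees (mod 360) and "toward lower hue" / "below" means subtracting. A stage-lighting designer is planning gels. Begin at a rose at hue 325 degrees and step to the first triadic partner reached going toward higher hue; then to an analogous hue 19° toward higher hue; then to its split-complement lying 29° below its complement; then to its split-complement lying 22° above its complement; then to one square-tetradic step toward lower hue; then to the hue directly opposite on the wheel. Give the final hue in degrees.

187°

triadic ↑ +120°: 325 + 120 = 445 → 445 − 360 = 85°
analog 19° ↑ +19°: 85 + 19 = 104°
split-comp 29° ↓ +151°: 104 + 151 = 255°
split-comp 22° ↑ +202°: 255 + 202 = 457 → 457 − 360 = 97°
square ↓ −90°: 97 − 90 = 7°
complement +180°: 7 + 180 = 187°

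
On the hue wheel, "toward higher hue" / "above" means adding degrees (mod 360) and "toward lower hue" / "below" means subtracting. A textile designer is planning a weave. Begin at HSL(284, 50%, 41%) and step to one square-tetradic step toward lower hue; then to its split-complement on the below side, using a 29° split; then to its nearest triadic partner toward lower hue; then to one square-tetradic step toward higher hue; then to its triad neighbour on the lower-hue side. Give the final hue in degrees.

195°

284 − 90 = 194°   (square ↓)
194 + 151 = 345°   (split-comp 29° ↓)
345 − 120 = 225°   (triadic ↓)
225 + 90 = 315°   (square ↑)
315 − 120 = 195°   (triadic ↓)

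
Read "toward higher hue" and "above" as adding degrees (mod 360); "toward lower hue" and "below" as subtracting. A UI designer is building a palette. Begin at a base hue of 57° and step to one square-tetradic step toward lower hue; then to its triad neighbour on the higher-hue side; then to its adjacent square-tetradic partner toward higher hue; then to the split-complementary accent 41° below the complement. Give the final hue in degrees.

−90° (square ↓): 57 − 90 = -33 → -33 + 360 = 327°
+120° (triadic ↑): 327 + 120 = 447 → 447 − 360 = 87°
+90° (square ↑): 87 + 90 = 177°
+139° (split-comp 41° ↓): 177 + 139 = 316°

316°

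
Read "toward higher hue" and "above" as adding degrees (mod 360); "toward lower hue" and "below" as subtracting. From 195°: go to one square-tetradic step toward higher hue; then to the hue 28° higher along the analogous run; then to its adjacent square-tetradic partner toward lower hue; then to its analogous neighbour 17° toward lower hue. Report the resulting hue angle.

195 + 90 = 285°   (square ↑)
285 + 28 = 313°   (analog 28° ↑)
313 − 90 = 223°   (square ↓)
223 − 17 = 206°   (analog 17° ↓)

206°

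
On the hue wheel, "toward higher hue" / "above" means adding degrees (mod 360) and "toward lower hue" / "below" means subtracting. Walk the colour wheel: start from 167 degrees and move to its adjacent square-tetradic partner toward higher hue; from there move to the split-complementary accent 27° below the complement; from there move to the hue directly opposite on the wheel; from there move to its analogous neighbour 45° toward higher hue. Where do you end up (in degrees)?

275°

167 + 90 = 257°   (square ↑)
257 + 153 = 410 → 410 − 360 = 50°   (split-comp 27° ↓)
50 + 180 = 230°   (complement)
230 + 45 = 275°   (analog 45° ↑)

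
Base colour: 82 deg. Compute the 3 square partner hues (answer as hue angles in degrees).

A square tetradic scheme places four hues every 90°.
82 + 90 = 172°
82 + 180 = 262°
82 + 270 = 352°

172°, 262°, and 352°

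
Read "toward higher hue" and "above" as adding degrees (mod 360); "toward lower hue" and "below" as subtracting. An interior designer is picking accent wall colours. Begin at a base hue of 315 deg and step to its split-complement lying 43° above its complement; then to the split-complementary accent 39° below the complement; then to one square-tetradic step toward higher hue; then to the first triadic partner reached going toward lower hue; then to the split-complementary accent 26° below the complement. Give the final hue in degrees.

315 + 223 = 538 → 538 − 360 = 178°   (split-comp 43° ↑)
178 + 141 = 319°   (split-comp 39° ↓)
319 + 90 = 409 → 409 − 360 = 49°   (square ↑)
49 − 120 = -71 → -71 + 360 = 289°   (triadic ↓)
289 + 154 = 443 → 443 − 360 = 83°   (split-comp 26° ↓)

83°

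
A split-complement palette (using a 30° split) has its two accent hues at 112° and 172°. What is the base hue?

322°

The accents sit 30° either side of the complement, so the complement is their short-arc midpoint on the wheel.
Short-arc midpoint of 112° and 172°: 142°.
Base is 180° from the complement: 142 − 180 = -38 → -38 + 360 = 322°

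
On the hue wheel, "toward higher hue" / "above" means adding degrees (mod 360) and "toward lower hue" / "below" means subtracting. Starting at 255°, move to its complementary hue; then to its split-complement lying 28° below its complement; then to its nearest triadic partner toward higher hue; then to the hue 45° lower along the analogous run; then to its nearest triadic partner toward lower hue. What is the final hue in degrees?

+180° (complement): 255 + 180 = 435 → 435 − 360 = 75°
+152° (split-comp 28° ↓): 75 + 152 = 227°
+120° (triadic ↑): 227 + 120 = 347°
−45° (analog 45° ↓): 347 − 45 = 302°
−120° (triadic ↓): 302 − 120 = 182°

182°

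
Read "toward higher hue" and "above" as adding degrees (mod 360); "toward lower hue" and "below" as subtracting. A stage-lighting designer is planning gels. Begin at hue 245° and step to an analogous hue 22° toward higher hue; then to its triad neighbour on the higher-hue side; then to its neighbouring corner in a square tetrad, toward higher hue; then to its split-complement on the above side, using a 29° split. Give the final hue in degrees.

326°

245 + 22 = 267°   (analog 22° ↑)
267 + 120 = 387 → 387 − 360 = 27°   (triadic ↑)
27 + 90 = 117°   (square ↑)
117 + 209 = 326°   (split-comp 29° ↑)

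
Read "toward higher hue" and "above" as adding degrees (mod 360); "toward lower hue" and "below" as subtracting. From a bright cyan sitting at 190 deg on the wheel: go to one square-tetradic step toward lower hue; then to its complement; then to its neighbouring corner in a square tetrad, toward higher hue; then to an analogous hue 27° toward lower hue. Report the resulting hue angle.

−90° (square ↓): 190 − 90 = 100°
+180° (complement): 100 + 180 = 280°
+90° (square ↑): 280 + 90 = 370 → 370 − 360 = 10°
−27° (analog 27° ↓): 10 − 27 = -17 → -17 + 360 = 343°

343°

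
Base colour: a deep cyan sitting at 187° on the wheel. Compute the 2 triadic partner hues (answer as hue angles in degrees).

A triad places three hues 120° apart.
187 + 120 = 307°
187 + 240 = 427 → 427 − 360 = 67°

307° and 67°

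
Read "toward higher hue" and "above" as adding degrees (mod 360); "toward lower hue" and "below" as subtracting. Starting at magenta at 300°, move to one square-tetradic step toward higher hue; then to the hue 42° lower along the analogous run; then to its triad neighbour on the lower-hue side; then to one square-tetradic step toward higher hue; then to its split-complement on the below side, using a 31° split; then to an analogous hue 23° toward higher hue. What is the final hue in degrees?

130°

300 + 90 = 390 → 390 − 360 = 30°   (square ↑)
30 − 42 = -12 → -12 + 360 = 348°   (analog 42° ↓)
348 − 120 = 228°   (triadic ↓)
228 + 90 = 318°   (square ↑)
318 + 149 = 467 → 467 − 360 = 107°   (split-comp 31° ↓)
107 + 23 = 130°   (analog 23° ↑)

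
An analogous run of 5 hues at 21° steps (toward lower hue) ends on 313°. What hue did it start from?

37°

4 steps of 21° (toward lower hue) give a net shift of −84°.
Start = end − shift: 313 + 84 = 397 → 397 − 360 = 37°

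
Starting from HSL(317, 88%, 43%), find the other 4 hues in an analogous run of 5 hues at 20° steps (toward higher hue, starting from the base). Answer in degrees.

Analogous hues sit every 20° along the wheel.
317 + 20 = 337°
317 + 40 = 357°
317 + 60 = 377 → 377 − 360 = 17°
317 + 80 = 397 → 397 − 360 = 37°

337°, 357°, 17° and 37°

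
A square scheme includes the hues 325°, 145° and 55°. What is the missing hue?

235°

A square tetradic scheme places four hues every 90°.
The full set through 55° is {55°, 145°, 235°, 325°}.
Given {55°, 145°, 325°}, the missing hue is 235°.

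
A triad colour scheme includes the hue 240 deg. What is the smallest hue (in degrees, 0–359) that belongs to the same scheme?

A triad places three hues 120° apart.
The full set through 240° is {0°, 120°, 240°}.

0°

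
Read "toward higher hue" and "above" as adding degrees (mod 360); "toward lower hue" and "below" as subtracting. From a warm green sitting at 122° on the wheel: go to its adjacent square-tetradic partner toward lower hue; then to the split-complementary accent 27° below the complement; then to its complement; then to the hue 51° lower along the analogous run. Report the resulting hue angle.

−90° (square ↓): 122 − 90 = 32°
+153° (split-comp 27° ↓): 32 + 153 = 185°
+180° (complement): 185 + 180 = 365 → 365 − 360 = 5°
−51° (analog 51° ↓): 5 − 51 = -46 → -46 + 360 = 314°

314°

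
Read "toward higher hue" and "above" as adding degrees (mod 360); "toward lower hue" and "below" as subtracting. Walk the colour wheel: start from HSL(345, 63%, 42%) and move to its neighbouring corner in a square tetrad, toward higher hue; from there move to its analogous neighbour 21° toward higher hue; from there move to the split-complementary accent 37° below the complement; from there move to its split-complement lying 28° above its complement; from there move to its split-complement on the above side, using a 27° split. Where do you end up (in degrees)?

square ↑ +90°: 345 + 90 = 435 → 435 − 360 = 75°
analog 21° ↑ +21°: 75 + 21 = 96°
split-comp 37° ↓ +143°: 96 + 143 = 239°
split-comp 28° ↑ +208°: 239 + 208 = 447 → 447 − 360 = 87°
split-comp 27° ↑ +207°: 87 + 207 = 294°

294°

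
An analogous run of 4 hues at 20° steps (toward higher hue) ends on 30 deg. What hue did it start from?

3 steps of 20° (toward higher hue) give a net shift of +60°.
Start = end − shift: 30 − 60 = -30 → -30 + 360 = 330°

330°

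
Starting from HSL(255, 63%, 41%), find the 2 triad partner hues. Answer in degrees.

A triad places three hues 120° apart.
255 + 120 = 375 → 375 − 360 = 15°
255 + 240 = 495 → 495 − 360 = 135°

15° and 135°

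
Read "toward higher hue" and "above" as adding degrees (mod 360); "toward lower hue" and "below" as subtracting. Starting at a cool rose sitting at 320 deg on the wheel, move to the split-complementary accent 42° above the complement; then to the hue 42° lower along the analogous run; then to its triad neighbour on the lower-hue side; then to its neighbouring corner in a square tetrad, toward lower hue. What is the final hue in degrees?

+222° (split-comp 42° ↑): 320 + 222 = 542 → 542 − 360 = 182°
−42° (analog 42° ↓): 182 − 42 = 140°
−120° (triadic ↓): 140 − 120 = 20°
−90° (square ↓): 20 − 90 = -70 → -70 + 360 = 290°

290°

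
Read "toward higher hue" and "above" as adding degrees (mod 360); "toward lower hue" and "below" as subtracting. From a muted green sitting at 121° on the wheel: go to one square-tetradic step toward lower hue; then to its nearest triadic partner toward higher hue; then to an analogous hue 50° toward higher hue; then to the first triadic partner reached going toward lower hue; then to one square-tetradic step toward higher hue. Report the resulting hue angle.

121 − 90 = 31°   (square ↓)
31 + 120 = 151°   (triadic ↑)
151 + 50 = 201°   (analog 50° ↑)
201 − 120 = 81°   (triadic ↓)
81 + 90 = 171°   (square ↑)

171°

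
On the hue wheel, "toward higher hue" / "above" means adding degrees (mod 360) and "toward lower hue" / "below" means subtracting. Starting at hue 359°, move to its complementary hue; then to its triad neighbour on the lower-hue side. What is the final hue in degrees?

59°

+180° (complement): 359 + 180 = 539 → 539 − 360 = 179°
−120° (triadic ↓): 179 − 120 = 59°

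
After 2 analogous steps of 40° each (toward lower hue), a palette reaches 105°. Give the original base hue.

2 steps of 40° (toward lower hue) give a net shift of −80°.
Start = end − shift: 105 + 80 = 185°

185°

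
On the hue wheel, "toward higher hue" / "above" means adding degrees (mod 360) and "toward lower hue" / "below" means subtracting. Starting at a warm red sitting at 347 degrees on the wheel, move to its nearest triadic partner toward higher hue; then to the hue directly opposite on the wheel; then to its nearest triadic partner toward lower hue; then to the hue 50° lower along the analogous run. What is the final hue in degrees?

+120° (triadic ↑): 347 + 120 = 467 → 467 − 360 = 107°
+180° (complement): 107 + 180 = 287°
−120° (triadic ↓): 287 − 120 = 167°
−50° (analog 50° ↓): 167 − 50 = 117°

117°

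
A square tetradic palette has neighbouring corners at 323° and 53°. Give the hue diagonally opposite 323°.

A square tetradic scheme places four hues 90° apart; opposite corners are 180° apart.
323 + 180 = 503 → 503 − 360 = 143°

143°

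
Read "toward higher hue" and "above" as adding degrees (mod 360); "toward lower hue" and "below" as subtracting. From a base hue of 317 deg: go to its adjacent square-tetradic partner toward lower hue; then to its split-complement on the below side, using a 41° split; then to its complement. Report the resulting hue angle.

−90° (square ↓): 317 − 90 = 227°
+139° (split-comp 41° ↓): 227 + 139 = 366 → 366 − 360 = 6°
+180° (complement): 6 + 180 = 186°

186°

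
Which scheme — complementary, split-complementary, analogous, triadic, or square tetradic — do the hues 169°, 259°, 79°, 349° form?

square tetradic

Sort the hues: 79°, 169°, 259°, 349°.
Successive gaps around the wheel: 90°, 90°, 90°, 90°.
Four hues every 90° form a square tetradic scheme.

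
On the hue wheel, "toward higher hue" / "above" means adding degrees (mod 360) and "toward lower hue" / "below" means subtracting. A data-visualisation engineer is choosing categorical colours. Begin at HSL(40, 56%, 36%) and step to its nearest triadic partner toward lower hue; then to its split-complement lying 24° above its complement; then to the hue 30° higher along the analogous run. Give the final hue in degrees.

154°

−120° (triadic ↓): 40 − 120 = -80 → -80 + 360 = 280°
+204° (split-comp 24° ↑): 280 + 204 = 484 → 484 − 360 = 124°
+30° (analog 30° ↑): 124 + 30 = 154°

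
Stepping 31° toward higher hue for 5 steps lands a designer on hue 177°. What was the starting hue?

22°

5 steps of 31° (toward higher hue) give a net shift of +155°.
Start = end − shift: 177 − 155 = 22°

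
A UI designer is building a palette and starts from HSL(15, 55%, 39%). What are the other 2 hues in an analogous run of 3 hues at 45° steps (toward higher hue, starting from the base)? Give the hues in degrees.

Analogous hues sit every 45° along the wheel.
15 + 45 = 60°
15 + 90 = 105°

60° and 105°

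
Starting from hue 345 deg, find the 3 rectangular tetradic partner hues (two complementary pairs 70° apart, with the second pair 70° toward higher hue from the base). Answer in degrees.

A rectangular tetradic uses two complementary pairs 70° apart: offsets 0°, 70°, 180°, 250°.
345 + 70 = 415 → 415 − 360 = 55°
345 + 180 = 525 → 525 − 360 = 165°
345 + 250 = 595 → 595 − 360 = 235°

55°, 165°, 235°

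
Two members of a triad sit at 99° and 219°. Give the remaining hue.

A triad spaces three hues 120° apart.
The full set is {99°, 219°, 339°}.

339°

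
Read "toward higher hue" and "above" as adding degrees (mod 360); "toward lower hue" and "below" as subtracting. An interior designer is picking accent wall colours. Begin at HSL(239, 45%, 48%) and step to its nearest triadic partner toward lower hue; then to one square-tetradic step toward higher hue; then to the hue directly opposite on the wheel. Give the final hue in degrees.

−120° (triadic ↓): 239 − 120 = 119°
+90° (square ↑): 119 + 90 = 209°
+180° (complement): 209 + 180 = 389 → 389 − 360 = 29°

29°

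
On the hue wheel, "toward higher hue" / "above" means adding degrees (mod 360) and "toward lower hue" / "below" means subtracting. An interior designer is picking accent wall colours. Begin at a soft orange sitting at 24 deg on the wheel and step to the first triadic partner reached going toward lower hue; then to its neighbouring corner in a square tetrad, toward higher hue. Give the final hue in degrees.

354°

24 − 120 = -96 → -96 + 360 = 264°   (triadic ↓)
264 + 90 = 354°   (square ↑)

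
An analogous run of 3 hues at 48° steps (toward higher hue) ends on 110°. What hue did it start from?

14°

2 steps of 48° (toward higher hue) give a net shift of +96°.
Start = end − shift: 110 − 96 = 14°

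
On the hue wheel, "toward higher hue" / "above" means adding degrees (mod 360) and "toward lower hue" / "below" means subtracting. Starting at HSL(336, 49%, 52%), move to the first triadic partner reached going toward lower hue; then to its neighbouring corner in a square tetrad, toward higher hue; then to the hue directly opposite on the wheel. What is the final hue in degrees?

−120° (triadic ↓): 336 − 120 = 216°
+90° (square ↑): 216 + 90 = 306°
+180° (complement): 306 + 180 = 486 → 486 − 360 = 126°

126°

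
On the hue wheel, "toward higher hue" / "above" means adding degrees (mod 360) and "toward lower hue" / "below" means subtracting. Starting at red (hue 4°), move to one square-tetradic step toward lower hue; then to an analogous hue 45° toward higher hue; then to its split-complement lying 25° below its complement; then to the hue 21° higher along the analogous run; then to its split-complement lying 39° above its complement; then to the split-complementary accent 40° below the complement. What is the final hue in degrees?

134°

4 − 90 = -86 → -86 + 360 = 274°   (square ↓)
274 + 45 = 319°   (analog 45° ↑)
319 + 155 = 474 → 474 − 360 = 114°   (split-comp 25° ↓)
114 + 21 = 135°   (analog 21° ↑)
135 + 219 = 354°   (split-comp 39° ↑)
354 + 140 = 494 → 494 − 360 = 134°   (split-comp 40° ↓)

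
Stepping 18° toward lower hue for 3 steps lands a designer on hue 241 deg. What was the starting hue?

3 steps of 18° (toward lower hue) give a net shift of −54°.
Start = end − shift: 241 + 54 = 295°

295°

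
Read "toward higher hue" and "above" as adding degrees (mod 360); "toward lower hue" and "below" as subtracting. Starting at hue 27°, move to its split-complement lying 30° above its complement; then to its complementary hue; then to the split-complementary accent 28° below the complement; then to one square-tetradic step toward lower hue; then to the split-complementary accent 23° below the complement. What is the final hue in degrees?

+210° (split-comp 30° ↑): 27 + 210 = 237°
+180° (complement): 237 + 180 = 417 → 417 − 360 = 57°
+152° (split-comp 28° ↓): 57 + 152 = 209°
−90° (square ↓): 209 − 90 = 119°
+157° (split-comp 23° ↓): 119 + 157 = 276°

276°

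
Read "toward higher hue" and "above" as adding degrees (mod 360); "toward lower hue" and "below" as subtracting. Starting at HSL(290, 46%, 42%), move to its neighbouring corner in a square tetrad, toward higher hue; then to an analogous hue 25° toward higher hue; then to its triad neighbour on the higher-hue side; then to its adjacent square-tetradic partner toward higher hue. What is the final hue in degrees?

255°

+90° (square ↑): 290 + 90 = 380 → 380 − 360 = 20°
+25° (analog 25° ↑): 20 + 25 = 45°
+120° (triadic ↑): 45 + 120 = 165°
+90° (square ↑): 165 + 90 = 255°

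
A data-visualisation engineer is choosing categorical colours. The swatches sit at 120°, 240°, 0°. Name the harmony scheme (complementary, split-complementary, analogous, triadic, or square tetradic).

triadic

Sort the hues: 0°, 120°, 240°.
Successive gaps around the wheel: 120°, 120°, 120°.
Three hues equally spaced 120° apart form a triad.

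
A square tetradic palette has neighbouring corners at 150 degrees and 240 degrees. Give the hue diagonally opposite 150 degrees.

330°

A square tetradic scheme places four hues 90° apart; opposite corners are 180° apart.
150 + 180 = 330°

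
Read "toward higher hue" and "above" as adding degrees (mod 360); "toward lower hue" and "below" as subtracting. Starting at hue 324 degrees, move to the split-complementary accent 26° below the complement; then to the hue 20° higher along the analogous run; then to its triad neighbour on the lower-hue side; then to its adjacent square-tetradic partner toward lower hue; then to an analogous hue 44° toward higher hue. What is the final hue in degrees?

332°

split-comp 26° ↓ +154°: 324 + 154 = 478 → 478 − 360 = 118°
analog 20° ↑ +20°: 118 + 20 = 138°
triadic ↓ −120°: 138 − 120 = 18°
square ↓ −90°: 18 − 90 = -72 → -72 + 360 = 288°
analog 44° ↑ +44°: 288 + 44 = 332°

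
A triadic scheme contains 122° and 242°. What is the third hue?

2°

A triad spaces three hues 120° apart.
The full set is {2°, 122°, 242°}.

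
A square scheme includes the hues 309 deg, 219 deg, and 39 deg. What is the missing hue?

129°

A square tetradic scheme places four hues every 90°.
The full set through 39° is {39°, 129°, 219°, 309°}.
Given {39°, 219°, 309°}, the missing hue is 129°.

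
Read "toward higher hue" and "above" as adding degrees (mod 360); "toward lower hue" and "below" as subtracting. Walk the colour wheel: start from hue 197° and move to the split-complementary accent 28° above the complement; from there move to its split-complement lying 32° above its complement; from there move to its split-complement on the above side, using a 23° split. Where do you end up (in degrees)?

100°

197 + 208 = 405 → 405 − 360 = 45°   (split-comp 28° ↑)
45 + 212 = 257°   (split-comp 32° ↑)
257 + 203 = 460 → 460 − 360 = 100°   (split-comp 23° ↑)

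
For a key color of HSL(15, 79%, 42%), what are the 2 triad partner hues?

135° and 255°

A triad places three hues 120° apart.
15 + 120 = 135°
15 + 240 = 255°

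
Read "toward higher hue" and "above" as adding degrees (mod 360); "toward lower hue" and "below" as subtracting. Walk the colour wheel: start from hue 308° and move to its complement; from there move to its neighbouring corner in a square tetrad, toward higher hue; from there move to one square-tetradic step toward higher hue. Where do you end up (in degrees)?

308°

complement +180°: 308 + 180 = 488 → 488 − 360 = 128°
square ↑ +90°: 128 + 90 = 218°
square ↑ +90°: 218 + 90 = 308°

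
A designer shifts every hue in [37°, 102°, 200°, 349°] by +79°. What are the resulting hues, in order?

116°, 181°, 279°, 68°

37 + 79 = 116°
102 + 79 = 181°
200 + 79 = 279°
349 + 79 = 428 → 428 − 360 = 68°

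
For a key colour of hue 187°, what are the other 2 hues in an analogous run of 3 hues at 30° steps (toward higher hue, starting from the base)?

Analogous hues sit every 30° along the wheel.
187 + 30 = 217°
187 + 60 = 247°

217° and 247°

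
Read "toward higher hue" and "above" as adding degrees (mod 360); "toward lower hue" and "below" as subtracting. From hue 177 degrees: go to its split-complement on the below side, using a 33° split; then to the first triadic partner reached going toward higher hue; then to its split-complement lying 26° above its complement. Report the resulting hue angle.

split-comp 33° ↓ +147°: 177 + 147 = 324°
triadic ↑ +120°: 324 + 120 = 444 → 444 − 360 = 84°
split-comp 26° ↑ +206°: 84 + 206 = 290°

290°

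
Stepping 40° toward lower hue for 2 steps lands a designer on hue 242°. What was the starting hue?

322°

2 steps of 40° (toward lower hue) give a net shift of −80°.
Start = end − shift: 242 + 80 = 322°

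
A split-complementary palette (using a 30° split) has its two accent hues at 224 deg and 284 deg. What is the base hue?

The accents sit 30° either side of the complement, so the complement is their short-arc midpoint on the wheel.
Short-arc midpoint of 224° and 284°: 254°.
Base is 180° from the complement: 254 − 180 = 74°

74°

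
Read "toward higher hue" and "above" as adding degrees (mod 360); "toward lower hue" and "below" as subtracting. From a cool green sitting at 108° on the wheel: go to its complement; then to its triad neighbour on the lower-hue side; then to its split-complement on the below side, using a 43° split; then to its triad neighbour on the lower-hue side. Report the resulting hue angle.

185°

108 + 180 = 288°   (complement)
288 − 120 = 168°   (triadic ↓)
168 + 137 = 305°   (split-comp 43° ↓)
305 − 120 = 185°   (triadic ↓)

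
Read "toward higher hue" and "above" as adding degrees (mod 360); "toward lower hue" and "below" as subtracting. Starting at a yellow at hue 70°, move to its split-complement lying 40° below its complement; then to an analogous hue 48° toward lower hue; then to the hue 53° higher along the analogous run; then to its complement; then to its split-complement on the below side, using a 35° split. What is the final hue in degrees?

+140° (split-comp 40° ↓): 70 + 140 = 210°
−48° (analog 48° ↓): 210 − 48 = 162°
+53° (analog 53° ↑): 162 + 53 = 215°
+180° (complement): 215 + 180 = 395 → 395 − 360 = 35°
+145° (split-comp 35° ↓): 35 + 145 = 180°

180°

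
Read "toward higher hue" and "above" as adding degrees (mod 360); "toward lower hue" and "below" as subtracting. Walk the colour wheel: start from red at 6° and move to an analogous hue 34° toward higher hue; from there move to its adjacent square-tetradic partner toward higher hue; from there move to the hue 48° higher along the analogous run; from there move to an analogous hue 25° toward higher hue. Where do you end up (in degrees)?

203°

+34° (analog 34° ↑): 6 + 34 = 40°
+90° (square ↑): 40 + 90 = 130°
+48° (analog 48° ↑): 130 + 48 = 178°
+25° (analog 25° ↑): 178 + 25 = 203°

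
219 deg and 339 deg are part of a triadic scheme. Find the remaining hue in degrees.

99°

A triad places three hues 120° apart.
The full set through 219° is {99°, 219°, 339°}.
Given {219°, 339°}, the missing hue is 99°.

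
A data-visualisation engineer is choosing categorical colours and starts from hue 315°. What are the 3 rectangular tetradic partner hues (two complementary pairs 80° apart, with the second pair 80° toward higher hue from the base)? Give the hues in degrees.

35°, 135°, 215°

A rectangular tetradic uses two complementary pairs 80° apart: offsets 0°, 80°, 180°, 260°.
315 + 80 = 395 → 395 − 360 = 35°
315 + 180 = 495 → 495 − 360 = 135°
315 + 260 = 575 → 575 − 360 = 215°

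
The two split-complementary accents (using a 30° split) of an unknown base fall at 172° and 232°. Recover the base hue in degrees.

22°

The accents sit 30° either side of the complement, so the complement is their short-arc midpoint on the wheel.
Short-arc midpoint of 172° and 232°: 202°.
Base is 180° from the complement: 202 − 180 = 22°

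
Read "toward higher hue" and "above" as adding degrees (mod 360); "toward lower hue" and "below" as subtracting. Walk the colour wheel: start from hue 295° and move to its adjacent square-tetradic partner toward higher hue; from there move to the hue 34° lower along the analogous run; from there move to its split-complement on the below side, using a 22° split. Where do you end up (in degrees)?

149°

square ↑ +90°: 295 + 90 = 385 → 385 − 360 = 25°
analog 34° ↓ −34°: 25 − 34 = -9 → -9 + 360 = 351°
split-comp 22° ↓ +158°: 351 + 158 = 509 → 509 − 360 = 149°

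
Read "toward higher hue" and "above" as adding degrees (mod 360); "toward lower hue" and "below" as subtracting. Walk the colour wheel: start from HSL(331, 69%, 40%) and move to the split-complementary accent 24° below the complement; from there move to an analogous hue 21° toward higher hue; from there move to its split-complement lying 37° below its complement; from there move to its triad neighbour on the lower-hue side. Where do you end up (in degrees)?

171°

split-comp 24° ↓ +156°: 331 + 156 = 487 → 487 − 360 = 127°
analog 21° ↑ +21°: 127 + 21 = 148°
split-comp 37° ↓ +143°: 148 + 143 = 291°
triadic ↓ −120°: 291 − 120 = 171°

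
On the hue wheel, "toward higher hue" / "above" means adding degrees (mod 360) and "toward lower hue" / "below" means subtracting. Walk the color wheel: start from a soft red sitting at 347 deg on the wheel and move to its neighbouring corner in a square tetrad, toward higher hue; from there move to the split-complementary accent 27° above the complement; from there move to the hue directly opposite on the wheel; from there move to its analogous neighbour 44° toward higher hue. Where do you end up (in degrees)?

148°

+90° (square ↑): 347 + 90 = 437 → 437 − 360 = 77°
+207° (split-comp 27° ↑): 77 + 207 = 284°
+180° (complement): 284 + 180 = 464 → 464 − 360 = 104°
+44° (analog 44° ↑): 104 + 44 = 148°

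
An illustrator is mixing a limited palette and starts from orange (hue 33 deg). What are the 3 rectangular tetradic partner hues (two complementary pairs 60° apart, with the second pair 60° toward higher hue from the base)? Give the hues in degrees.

A rectangular tetradic uses two complementary pairs 60° apart: offsets 0°, 60°, 180°, 240°.
33 + 60 = 93°
33 + 180 = 213°
33 + 240 = 273°

93°, 213°, 273°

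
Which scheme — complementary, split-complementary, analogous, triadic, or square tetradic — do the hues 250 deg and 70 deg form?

complementary

Sort the hues: 70°, 250°.
Successive gaps around the wheel: 180°, 180°.
Two hues 180° apart are complementary.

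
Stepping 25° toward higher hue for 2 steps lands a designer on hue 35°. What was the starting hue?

345°

2 steps of 25° (toward higher hue) give a net shift of +50°.
Start = end − shift: 35 − 50 = -15 → -15 + 360 = 345°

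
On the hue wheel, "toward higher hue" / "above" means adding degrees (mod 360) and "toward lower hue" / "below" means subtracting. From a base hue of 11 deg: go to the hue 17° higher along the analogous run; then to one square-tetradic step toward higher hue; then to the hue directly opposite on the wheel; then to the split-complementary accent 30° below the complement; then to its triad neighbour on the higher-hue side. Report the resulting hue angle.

208°

+17° (analog 17° ↑): 11 + 17 = 28°
+90° (square ↑): 28 + 90 = 118°
+180° (complement): 118 + 180 = 298°
+150° (split-comp 30° ↓): 298 + 150 = 448 → 448 − 360 = 88°
+120° (triadic ↑): 88 + 120 = 208°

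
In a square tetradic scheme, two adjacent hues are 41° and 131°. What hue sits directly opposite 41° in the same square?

A square tetradic scheme places four hues 90° apart; opposite corners are 180° apart.
41 + 180 = 221°

221°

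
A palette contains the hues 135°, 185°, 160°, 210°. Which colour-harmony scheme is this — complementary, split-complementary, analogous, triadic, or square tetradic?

Sort the hues: 135°, 160°, 185°, 210°.
Successive gaps around the wheel: 25°, 25°, 25°, 285°.
A run of hues at equal small steps (25°) with one large closing gap is an analogous group.

analogous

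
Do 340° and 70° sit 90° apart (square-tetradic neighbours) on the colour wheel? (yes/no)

yes

Angular distance: |340 − 70| = 270; shorter arc = 360 − 270 = 90°.
90° apart (square-tetradic neighbours) requires 90°.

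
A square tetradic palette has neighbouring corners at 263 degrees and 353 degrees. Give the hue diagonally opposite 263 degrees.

A square tetradic scheme places four hues 90° apart; opposite corners are 180° apart.
263 + 180 = 443 → 443 − 360 = 83°

83°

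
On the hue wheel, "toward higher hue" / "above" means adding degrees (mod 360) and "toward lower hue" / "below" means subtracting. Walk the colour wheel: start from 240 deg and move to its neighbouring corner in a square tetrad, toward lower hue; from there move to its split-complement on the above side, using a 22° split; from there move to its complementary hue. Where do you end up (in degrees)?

240 − 90 = 150°   (square ↓)
150 + 202 = 352°   (split-comp 22° ↑)
352 + 180 = 532 → 532 − 360 = 172°   (complement)

172°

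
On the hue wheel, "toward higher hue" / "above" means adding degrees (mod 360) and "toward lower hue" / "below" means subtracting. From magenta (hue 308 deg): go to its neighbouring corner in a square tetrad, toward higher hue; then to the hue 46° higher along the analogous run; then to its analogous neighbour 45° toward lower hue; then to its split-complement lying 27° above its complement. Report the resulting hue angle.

246°

308 + 90 = 398 → 398 − 360 = 38°   (square ↑)
38 + 46 = 84°   (analog 46° ↑)
84 − 45 = 39°   (analog 45° ↓)
39 + 207 = 246°   (split-comp 27° ↑)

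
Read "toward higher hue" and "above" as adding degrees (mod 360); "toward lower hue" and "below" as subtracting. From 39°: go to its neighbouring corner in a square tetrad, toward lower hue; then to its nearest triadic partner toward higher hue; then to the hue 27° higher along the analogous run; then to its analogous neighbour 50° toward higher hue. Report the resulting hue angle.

−90° (square ↓): 39 − 90 = -51 → -51 + 360 = 309°
+120° (triadic ↑): 309 + 120 = 429 → 429 − 360 = 69°
+27° (analog 27° ↑): 69 + 27 = 96°
+50° (analog 50° ↑): 96 + 50 = 146°

146°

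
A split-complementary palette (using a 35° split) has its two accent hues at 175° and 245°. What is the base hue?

30°

The accents sit 35° either side of the complement, so the complement is their short-arc midpoint on the wheel.
Short-arc midpoint of 175° and 245°: 210°.
Base is 180° from the complement: 210 − 180 = 30°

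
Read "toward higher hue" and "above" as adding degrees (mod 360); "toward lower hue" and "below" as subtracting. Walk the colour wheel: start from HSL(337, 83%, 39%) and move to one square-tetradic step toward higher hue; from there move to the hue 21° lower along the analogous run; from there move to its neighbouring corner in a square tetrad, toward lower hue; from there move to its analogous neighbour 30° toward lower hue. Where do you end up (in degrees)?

286°

337 + 90 = 427 → 427 − 360 = 67°   (square ↑)
67 − 21 = 46°   (analog 21° ↓)
46 − 90 = -44 → -44 + 360 = 316°   (square ↓)
316 − 30 = 286°   (analog 30° ↓)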